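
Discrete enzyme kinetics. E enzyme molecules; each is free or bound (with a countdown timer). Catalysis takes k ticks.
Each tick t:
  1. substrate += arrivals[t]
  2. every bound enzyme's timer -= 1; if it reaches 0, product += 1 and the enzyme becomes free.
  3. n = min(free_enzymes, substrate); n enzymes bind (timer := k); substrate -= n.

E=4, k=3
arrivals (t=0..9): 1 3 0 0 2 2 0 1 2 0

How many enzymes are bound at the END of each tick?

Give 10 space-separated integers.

Answer: 1 4 4 3 2 4 4 3 3 3

Derivation:
t=0: arr=1 -> substrate=0 bound=1 product=0
t=1: arr=3 -> substrate=0 bound=4 product=0
t=2: arr=0 -> substrate=0 bound=4 product=0
t=3: arr=0 -> substrate=0 bound=3 product=1
t=4: arr=2 -> substrate=0 bound=2 product=4
t=5: arr=2 -> substrate=0 bound=4 product=4
t=6: arr=0 -> substrate=0 bound=4 product=4
t=7: arr=1 -> substrate=0 bound=3 product=6
t=8: arr=2 -> substrate=0 bound=3 product=8
t=9: arr=0 -> substrate=0 bound=3 product=8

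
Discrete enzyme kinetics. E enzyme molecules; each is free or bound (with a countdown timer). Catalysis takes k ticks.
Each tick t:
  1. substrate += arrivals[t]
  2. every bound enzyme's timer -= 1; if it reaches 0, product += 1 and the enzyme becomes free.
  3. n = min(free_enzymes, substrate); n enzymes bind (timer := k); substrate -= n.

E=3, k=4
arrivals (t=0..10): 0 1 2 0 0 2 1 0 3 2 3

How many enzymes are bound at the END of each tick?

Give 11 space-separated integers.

Answer: 0 1 3 3 3 3 3 3 3 3 3

Derivation:
t=0: arr=0 -> substrate=0 bound=0 product=0
t=1: arr=1 -> substrate=0 bound=1 product=0
t=2: arr=2 -> substrate=0 bound=3 product=0
t=3: arr=0 -> substrate=0 bound=3 product=0
t=4: arr=0 -> substrate=0 bound=3 product=0
t=5: arr=2 -> substrate=1 bound=3 product=1
t=6: arr=1 -> substrate=0 bound=3 product=3
t=7: arr=0 -> substrate=0 bound=3 product=3
t=8: arr=3 -> substrate=3 bound=3 product=3
t=9: arr=2 -> substrate=4 bound=3 product=4
t=10: arr=3 -> substrate=5 bound=3 product=6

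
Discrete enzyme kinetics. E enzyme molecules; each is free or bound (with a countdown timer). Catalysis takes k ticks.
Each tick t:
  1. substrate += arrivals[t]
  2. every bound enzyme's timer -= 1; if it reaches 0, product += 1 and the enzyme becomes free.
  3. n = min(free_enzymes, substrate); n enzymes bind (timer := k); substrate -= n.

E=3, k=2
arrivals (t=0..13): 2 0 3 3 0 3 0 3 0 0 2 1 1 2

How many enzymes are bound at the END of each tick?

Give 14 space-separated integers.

Answer: 2 2 3 3 3 3 3 3 3 3 2 3 2 3

Derivation:
t=0: arr=2 -> substrate=0 bound=2 product=0
t=1: arr=0 -> substrate=0 bound=2 product=0
t=2: arr=3 -> substrate=0 bound=3 product=2
t=3: arr=3 -> substrate=3 bound=3 product=2
t=4: arr=0 -> substrate=0 bound=3 product=5
t=5: arr=3 -> substrate=3 bound=3 product=5
t=6: arr=0 -> substrate=0 bound=3 product=8
t=7: arr=3 -> substrate=3 bound=3 product=8
t=8: arr=0 -> substrate=0 bound=3 product=11
t=9: arr=0 -> substrate=0 bound=3 product=11
t=10: arr=2 -> substrate=0 bound=2 product=14
t=11: arr=1 -> substrate=0 bound=3 product=14
t=12: arr=1 -> substrate=0 bound=2 product=16
t=13: arr=2 -> substrate=0 bound=3 product=17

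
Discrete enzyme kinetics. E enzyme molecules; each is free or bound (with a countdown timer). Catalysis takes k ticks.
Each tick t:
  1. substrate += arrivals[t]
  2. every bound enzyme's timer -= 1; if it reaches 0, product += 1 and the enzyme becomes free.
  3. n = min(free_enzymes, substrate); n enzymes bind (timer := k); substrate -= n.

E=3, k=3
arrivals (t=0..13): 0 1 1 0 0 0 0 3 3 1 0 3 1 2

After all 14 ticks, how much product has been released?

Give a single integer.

Answer: 8

Derivation:
t=0: arr=0 -> substrate=0 bound=0 product=0
t=1: arr=1 -> substrate=0 bound=1 product=0
t=2: arr=1 -> substrate=0 bound=2 product=0
t=3: arr=0 -> substrate=0 bound=2 product=0
t=4: arr=0 -> substrate=0 bound=1 product=1
t=5: arr=0 -> substrate=0 bound=0 product=2
t=6: arr=0 -> substrate=0 bound=0 product=2
t=7: arr=3 -> substrate=0 bound=3 product=2
t=8: arr=3 -> substrate=3 bound=3 product=2
t=9: arr=1 -> substrate=4 bound=3 product=2
t=10: arr=0 -> substrate=1 bound=3 product=5
t=11: arr=3 -> substrate=4 bound=3 product=5
t=12: arr=1 -> substrate=5 bound=3 product=5
t=13: arr=2 -> substrate=4 bound=3 product=8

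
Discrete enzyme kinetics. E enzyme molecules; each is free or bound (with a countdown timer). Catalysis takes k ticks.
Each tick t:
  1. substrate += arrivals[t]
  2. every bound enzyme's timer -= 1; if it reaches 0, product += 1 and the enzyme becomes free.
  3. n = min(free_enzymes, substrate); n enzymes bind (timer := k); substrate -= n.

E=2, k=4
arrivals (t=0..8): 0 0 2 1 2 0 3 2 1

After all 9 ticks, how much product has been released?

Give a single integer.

t=0: arr=0 -> substrate=0 bound=0 product=0
t=1: arr=0 -> substrate=0 bound=0 product=0
t=2: arr=2 -> substrate=0 bound=2 product=0
t=3: arr=1 -> substrate=1 bound=2 product=0
t=4: arr=2 -> substrate=3 bound=2 product=0
t=5: arr=0 -> substrate=3 bound=2 product=0
t=6: arr=3 -> substrate=4 bound=2 product=2
t=7: arr=2 -> substrate=6 bound=2 product=2
t=8: arr=1 -> substrate=7 bound=2 product=2

Answer: 2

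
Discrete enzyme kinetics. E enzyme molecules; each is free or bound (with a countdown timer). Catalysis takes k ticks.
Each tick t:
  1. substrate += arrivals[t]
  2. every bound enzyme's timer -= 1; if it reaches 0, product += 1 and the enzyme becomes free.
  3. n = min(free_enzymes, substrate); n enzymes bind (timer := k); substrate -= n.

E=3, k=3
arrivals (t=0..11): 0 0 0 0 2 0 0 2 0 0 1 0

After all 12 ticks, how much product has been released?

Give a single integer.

t=0: arr=0 -> substrate=0 bound=0 product=0
t=1: arr=0 -> substrate=0 bound=0 product=0
t=2: arr=0 -> substrate=0 bound=0 product=0
t=3: arr=0 -> substrate=0 bound=0 product=0
t=4: arr=2 -> substrate=0 bound=2 product=0
t=5: arr=0 -> substrate=0 bound=2 product=0
t=6: arr=0 -> substrate=0 bound=2 product=0
t=7: arr=2 -> substrate=0 bound=2 product=2
t=8: arr=0 -> substrate=0 bound=2 product=2
t=9: arr=0 -> substrate=0 bound=2 product=2
t=10: arr=1 -> substrate=0 bound=1 product=4
t=11: arr=0 -> substrate=0 bound=1 product=4

Answer: 4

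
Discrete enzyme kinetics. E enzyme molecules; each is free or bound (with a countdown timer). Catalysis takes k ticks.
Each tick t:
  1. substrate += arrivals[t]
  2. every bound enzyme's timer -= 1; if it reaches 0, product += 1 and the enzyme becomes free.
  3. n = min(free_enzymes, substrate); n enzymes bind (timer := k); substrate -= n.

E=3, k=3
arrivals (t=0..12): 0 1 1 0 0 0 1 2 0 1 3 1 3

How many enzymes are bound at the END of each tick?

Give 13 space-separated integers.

Answer: 0 1 2 2 1 0 1 3 3 3 3 3 3

Derivation:
t=0: arr=0 -> substrate=0 bound=0 product=0
t=1: arr=1 -> substrate=0 bound=1 product=0
t=2: arr=1 -> substrate=0 bound=2 product=0
t=3: arr=0 -> substrate=0 bound=2 product=0
t=4: arr=0 -> substrate=0 bound=1 product=1
t=5: arr=0 -> substrate=0 bound=0 product=2
t=6: arr=1 -> substrate=0 bound=1 product=2
t=7: arr=2 -> substrate=0 bound=3 product=2
t=8: arr=0 -> substrate=0 bound=3 product=2
t=9: arr=1 -> substrate=0 bound=3 product=3
t=10: arr=3 -> substrate=1 bound=3 product=5
t=11: arr=1 -> substrate=2 bound=3 product=5
t=12: arr=3 -> substrate=4 bound=3 product=6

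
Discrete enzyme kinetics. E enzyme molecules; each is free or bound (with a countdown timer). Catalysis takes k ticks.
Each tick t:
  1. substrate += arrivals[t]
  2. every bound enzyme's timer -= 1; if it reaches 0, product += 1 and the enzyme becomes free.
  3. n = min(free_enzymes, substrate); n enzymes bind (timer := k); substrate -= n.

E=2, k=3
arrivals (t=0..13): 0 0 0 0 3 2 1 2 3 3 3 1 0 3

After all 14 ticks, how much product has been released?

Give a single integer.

t=0: arr=0 -> substrate=0 bound=0 product=0
t=1: arr=0 -> substrate=0 bound=0 product=0
t=2: arr=0 -> substrate=0 bound=0 product=0
t=3: arr=0 -> substrate=0 bound=0 product=0
t=4: arr=3 -> substrate=1 bound=2 product=0
t=5: arr=2 -> substrate=3 bound=2 product=0
t=6: arr=1 -> substrate=4 bound=2 product=0
t=7: arr=2 -> substrate=4 bound=2 product=2
t=8: arr=3 -> substrate=7 bound=2 product=2
t=9: arr=3 -> substrate=10 bound=2 product=2
t=10: arr=3 -> substrate=11 bound=2 product=4
t=11: arr=1 -> substrate=12 bound=2 product=4
t=12: arr=0 -> substrate=12 bound=2 product=4
t=13: arr=3 -> substrate=13 bound=2 product=6

Answer: 6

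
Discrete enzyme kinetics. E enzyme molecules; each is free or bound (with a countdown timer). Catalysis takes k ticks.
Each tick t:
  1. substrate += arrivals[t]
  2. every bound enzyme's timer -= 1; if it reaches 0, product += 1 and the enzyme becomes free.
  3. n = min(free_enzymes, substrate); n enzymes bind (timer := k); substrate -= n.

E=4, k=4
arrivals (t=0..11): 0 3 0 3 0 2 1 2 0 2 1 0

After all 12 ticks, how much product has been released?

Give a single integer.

Answer: 8

Derivation:
t=0: arr=0 -> substrate=0 bound=0 product=0
t=1: arr=3 -> substrate=0 bound=3 product=0
t=2: arr=0 -> substrate=0 bound=3 product=0
t=3: arr=3 -> substrate=2 bound=4 product=0
t=4: arr=0 -> substrate=2 bound=4 product=0
t=5: arr=2 -> substrate=1 bound=4 product=3
t=6: arr=1 -> substrate=2 bound=4 product=3
t=7: arr=2 -> substrate=3 bound=4 product=4
t=8: arr=0 -> substrate=3 bound=4 product=4
t=9: arr=2 -> substrate=2 bound=4 product=7
t=10: arr=1 -> substrate=3 bound=4 product=7
t=11: arr=0 -> substrate=2 bound=4 product=8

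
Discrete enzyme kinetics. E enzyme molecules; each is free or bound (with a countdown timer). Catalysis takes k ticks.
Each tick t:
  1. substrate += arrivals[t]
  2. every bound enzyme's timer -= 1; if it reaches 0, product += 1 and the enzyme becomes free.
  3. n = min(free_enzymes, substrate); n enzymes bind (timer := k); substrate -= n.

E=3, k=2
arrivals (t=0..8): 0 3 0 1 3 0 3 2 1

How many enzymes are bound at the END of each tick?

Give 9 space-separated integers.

t=0: arr=0 -> substrate=0 bound=0 product=0
t=1: arr=3 -> substrate=0 bound=3 product=0
t=2: arr=0 -> substrate=0 bound=3 product=0
t=3: arr=1 -> substrate=0 bound=1 product=3
t=4: arr=3 -> substrate=1 bound=3 product=3
t=5: arr=0 -> substrate=0 bound=3 product=4
t=6: arr=3 -> substrate=1 bound=3 product=6
t=7: arr=2 -> substrate=2 bound=3 product=7
t=8: arr=1 -> substrate=1 bound=3 product=9

Answer: 0 3 3 1 3 3 3 3 3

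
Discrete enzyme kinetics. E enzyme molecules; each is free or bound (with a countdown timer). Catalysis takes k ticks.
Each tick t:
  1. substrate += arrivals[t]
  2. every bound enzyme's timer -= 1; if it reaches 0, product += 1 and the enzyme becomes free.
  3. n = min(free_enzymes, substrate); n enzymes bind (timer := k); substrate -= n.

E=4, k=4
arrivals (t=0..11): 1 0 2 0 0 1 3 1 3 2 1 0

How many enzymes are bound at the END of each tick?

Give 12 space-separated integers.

Answer: 1 1 3 3 2 3 4 4 4 4 4 4

Derivation:
t=0: arr=1 -> substrate=0 bound=1 product=0
t=1: arr=0 -> substrate=0 bound=1 product=0
t=2: arr=2 -> substrate=0 bound=3 product=0
t=3: arr=0 -> substrate=0 bound=3 product=0
t=4: arr=0 -> substrate=0 bound=2 product=1
t=5: arr=1 -> substrate=0 bound=3 product=1
t=6: arr=3 -> substrate=0 bound=4 product=3
t=7: arr=1 -> substrate=1 bound=4 product=3
t=8: arr=3 -> substrate=4 bound=4 product=3
t=9: arr=2 -> substrate=5 bound=4 product=4
t=10: arr=1 -> substrate=3 bound=4 product=7
t=11: arr=0 -> substrate=3 bound=4 product=7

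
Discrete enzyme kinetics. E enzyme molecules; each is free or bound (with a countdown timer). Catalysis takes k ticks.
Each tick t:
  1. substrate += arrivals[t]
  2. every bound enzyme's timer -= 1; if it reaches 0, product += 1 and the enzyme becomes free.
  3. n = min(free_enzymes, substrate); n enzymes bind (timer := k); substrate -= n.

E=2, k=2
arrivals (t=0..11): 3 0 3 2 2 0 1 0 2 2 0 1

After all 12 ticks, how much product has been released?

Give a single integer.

Answer: 10

Derivation:
t=0: arr=3 -> substrate=1 bound=2 product=0
t=1: arr=0 -> substrate=1 bound=2 product=0
t=2: arr=3 -> substrate=2 bound=2 product=2
t=3: arr=2 -> substrate=4 bound=2 product=2
t=4: arr=2 -> substrate=4 bound=2 product=4
t=5: arr=0 -> substrate=4 bound=2 product=4
t=6: arr=1 -> substrate=3 bound=2 product=6
t=7: arr=0 -> substrate=3 bound=2 product=6
t=8: arr=2 -> substrate=3 bound=2 product=8
t=9: arr=2 -> substrate=5 bound=2 product=8
t=10: arr=0 -> substrate=3 bound=2 product=10
t=11: arr=1 -> substrate=4 bound=2 product=10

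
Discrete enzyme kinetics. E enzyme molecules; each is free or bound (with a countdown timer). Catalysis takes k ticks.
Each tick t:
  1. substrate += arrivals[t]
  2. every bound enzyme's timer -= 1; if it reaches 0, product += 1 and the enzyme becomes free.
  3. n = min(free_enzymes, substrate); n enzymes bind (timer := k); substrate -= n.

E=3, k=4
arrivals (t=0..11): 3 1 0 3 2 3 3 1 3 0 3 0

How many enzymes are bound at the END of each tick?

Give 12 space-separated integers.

Answer: 3 3 3 3 3 3 3 3 3 3 3 3

Derivation:
t=0: arr=3 -> substrate=0 bound=3 product=0
t=1: arr=1 -> substrate=1 bound=3 product=0
t=2: arr=0 -> substrate=1 bound=3 product=0
t=3: arr=3 -> substrate=4 bound=3 product=0
t=4: arr=2 -> substrate=3 bound=3 product=3
t=5: arr=3 -> substrate=6 bound=3 product=3
t=6: arr=3 -> substrate=9 bound=3 product=3
t=7: arr=1 -> substrate=10 bound=3 product=3
t=8: arr=3 -> substrate=10 bound=3 product=6
t=9: arr=0 -> substrate=10 bound=3 product=6
t=10: arr=3 -> substrate=13 bound=3 product=6
t=11: arr=0 -> substrate=13 bound=3 product=6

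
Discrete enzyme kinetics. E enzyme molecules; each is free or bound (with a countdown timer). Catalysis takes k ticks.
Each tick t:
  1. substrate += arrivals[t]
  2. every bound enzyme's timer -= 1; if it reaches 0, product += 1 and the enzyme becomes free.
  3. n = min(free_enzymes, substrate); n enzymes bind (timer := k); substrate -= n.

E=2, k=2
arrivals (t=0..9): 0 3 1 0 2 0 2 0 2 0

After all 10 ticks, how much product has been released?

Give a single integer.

t=0: arr=0 -> substrate=0 bound=0 product=0
t=1: arr=3 -> substrate=1 bound=2 product=0
t=2: arr=1 -> substrate=2 bound=2 product=0
t=3: arr=0 -> substrate=0 bound=2 product=2
t=4: arr=2 -> substrate=2 bound=2 product=2
t=5: arr=0 -> substrate=0 bound=2 product=4
t=6: arr=2 -> substrate=2 bound=2 product=4
t=7: arr=0 -> substrate=0 bound=2 product=6
t=8: arr=2 -> substrate=2 bound=2 product=6
t=9: arr=0 -> substrate=0 bound=2 product=8

Answer: 8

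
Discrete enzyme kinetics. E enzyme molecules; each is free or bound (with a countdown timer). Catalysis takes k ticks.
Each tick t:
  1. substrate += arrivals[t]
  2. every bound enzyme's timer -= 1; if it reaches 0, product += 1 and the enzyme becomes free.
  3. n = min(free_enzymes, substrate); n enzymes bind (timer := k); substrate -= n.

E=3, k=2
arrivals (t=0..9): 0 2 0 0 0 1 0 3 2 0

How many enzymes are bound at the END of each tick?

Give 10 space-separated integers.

t=0: arr=0 -> substrate=0 bound=0 product=0
t=1: arr=2 -> substrate=0 bound=2 product=0
t=2: arr=0 -> substrate=0 bound=2 product=0
t=3: arr=0 -> substrate=0 bound=0 product=2
t=4: arr=0 -> substrate=0 bound=0 product=2
t=5: arr=1 -> substrate=0 bound=1 product=2
t=6: arr=0 -> substrate=0 bound=1 product=2
t=7: arr=3 -> substrate=0 bound=3 product=3
t=8: arr=2 -> substrate=2 bound=3 product=3
t=9: arr=0 -> substrate=0 bound=2 product=6

Answer: 0 2 2 0 0 1 1 3 3 2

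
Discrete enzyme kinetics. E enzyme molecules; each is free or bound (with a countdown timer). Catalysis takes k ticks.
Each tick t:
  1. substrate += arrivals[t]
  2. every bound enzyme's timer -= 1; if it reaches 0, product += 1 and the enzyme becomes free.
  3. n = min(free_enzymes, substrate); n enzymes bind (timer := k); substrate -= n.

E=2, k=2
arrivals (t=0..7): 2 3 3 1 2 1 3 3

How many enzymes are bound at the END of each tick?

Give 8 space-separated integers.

t=0: arr=2 -> substrate=0 bound=2 product=0
t=1: arr=3 -> substrate=3 bound=2 product=0
t=2: arr=3 -> substrate=4 bound=2 product=2
t=3: arr=1 -> substrate=5 bound=2 product=2
t=4: arr=2 -> substrate=5 bound=2 product=4
t=5: arr=1 -> substrate=6 bound=2 product=4
t=6: arr=3 -> substrate=7 bound=2 product=6
t=7: arr=3 -> substrate=10 bound=2 product=6

Answer: 2 2 2 2 2 2 2 2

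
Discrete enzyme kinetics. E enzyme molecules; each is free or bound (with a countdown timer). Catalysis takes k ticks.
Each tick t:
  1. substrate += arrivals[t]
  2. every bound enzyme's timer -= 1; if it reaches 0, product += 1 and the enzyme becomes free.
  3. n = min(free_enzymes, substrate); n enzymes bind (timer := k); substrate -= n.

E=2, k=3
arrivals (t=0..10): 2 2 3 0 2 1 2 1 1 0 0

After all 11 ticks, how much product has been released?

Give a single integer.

Answer: 6

Derivation:
t=0: arr=2 -> substrate=0 bound=2 product=0
t=1: arr=2 -> substrate=2 bound=2 product=0
t=2: arr=3 -> substrate=5 bound=2 product=0
t=3: arr=0 -> substrate=3 bound=2 product=2
t=4: arr=2 -> substrate=5 bound=2 product=2
t=5: arr=1 -> substrate=6 bound=2 product=2
t=6: arr=2 -> substrate=6 bound=2 product=4
t=7: arr=1 -> substrate=7 bound=2 product=4
t=8: arr=1 -> substrate=8 bound=2 product=4
t=9: arr=0 -> substrate=6 bound=2 product=6
t=10: arr=0 -> substrate=6 bound=2 product=6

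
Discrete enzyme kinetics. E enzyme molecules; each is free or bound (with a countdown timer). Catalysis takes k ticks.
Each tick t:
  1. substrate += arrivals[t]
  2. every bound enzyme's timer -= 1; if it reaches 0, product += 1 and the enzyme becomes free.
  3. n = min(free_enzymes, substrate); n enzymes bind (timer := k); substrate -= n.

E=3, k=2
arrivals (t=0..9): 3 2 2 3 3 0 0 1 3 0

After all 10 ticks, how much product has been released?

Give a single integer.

Answer: 12

Derivation:
t=0: arr=3 -> substrate=0 bound=3 product=0
t=1: arr=2 -> substrate=2 bound=3 product=0
t=2: arr=2 -> substrate=1 bound=3 product=3
t=3: arr=3 -> substrate=4 bound=3 product=3
t=4: arr=3 -> substrate=4 bound=3 product=6
t=5: arr=0 -> substrate=4 bound=3 product=6
t=6: arr=0 -> substrate=1 bound=3 product=9
t=7: arr=1 -> substrate=2 bound=3 product=9
t=8: arr=3 -> substrate=2 bound=3 product=12
t=9: arr=0 -> substrate=2 bound=3 product=12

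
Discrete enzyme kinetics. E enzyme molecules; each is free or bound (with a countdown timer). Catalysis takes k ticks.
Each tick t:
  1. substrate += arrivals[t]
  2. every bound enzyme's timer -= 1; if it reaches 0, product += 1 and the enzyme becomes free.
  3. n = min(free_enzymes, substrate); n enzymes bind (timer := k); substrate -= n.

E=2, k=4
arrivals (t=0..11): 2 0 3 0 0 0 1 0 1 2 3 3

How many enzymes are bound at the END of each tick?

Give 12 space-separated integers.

t=0: arr=2 -> substrate=0 bound=2 product=0
t=1: arr=0 -> substrate=0 bound=2 product=0
t=2: arr=3 -> substrate=3 bound=2 product=0
t=3: arr=0 -> substrate=3 bound=2 product=0
t=4: arr=0 -> substrate=1 bound=2 product=2
t=5: arr=0 -> substrate=1 bound=2 product=2
t=6: arr=1 -> substrate=2 bound=2 product=2
t=7: arr=0 -> substrate=2 bound=2 product=2
t=8: arr=1 -> substrate=1 bound=2 product=4
t=9: arr=2 -> substrate=3 bound=2 product=4
t=10: arr=3 -> substrate=6 bound=2 product=4
t=11: arr=3 -> substrate=9 bound=2 product=4

Answer: 2 2 2 2 2 2 2 2 2 2 2 2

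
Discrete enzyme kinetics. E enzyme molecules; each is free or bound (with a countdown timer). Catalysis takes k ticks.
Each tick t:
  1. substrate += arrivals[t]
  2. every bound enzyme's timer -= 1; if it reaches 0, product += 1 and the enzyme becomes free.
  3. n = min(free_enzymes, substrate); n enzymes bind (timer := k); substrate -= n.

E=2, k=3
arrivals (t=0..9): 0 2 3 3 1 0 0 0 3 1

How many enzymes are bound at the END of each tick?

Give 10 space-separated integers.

Answer: 0 2 2 2 2 2 2 2 2 2

Derivation:
t=0: arr=0 -> substrate=0 bound=0 product=0
t=1: arr=2 -> substrate=0 bound=2 product=0
t=2: arr=3 -> substrate=3 bound=2 product=0
t=3: arr=3 -> substrate=6 bound=2 product=0
t=4: arr=1 -> substrate=5 bound=2 product=2
t=5: arr=0 -> substrate=5 bound=2 product=2
t=6: arr=0 -> substrate=5 bound=2 product=2
t=7: arr=0 -> substrate=3 bound=2 product=4
t=8: arr=3 -> substrate=6 bound=2 product=4
t=9: arr=1 -> substrate=7 bound=2 product=4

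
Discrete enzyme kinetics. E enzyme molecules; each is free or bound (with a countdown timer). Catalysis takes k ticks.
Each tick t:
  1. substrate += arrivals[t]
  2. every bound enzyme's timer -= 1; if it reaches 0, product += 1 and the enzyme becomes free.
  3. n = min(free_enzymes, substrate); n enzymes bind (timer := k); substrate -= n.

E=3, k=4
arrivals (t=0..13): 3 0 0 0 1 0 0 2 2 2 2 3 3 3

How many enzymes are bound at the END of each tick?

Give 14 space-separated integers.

Answer: 3 3 3 3 1 1 1 3 3 3 3 3 3 3

Derivation:
t=0: arr=3 -> substrate=0 bound=3 product=0
t=1: arr=0 -> substrate=0 bound=3 product=0
t=2: arr=0 -> substrate=0 bound=3 product=0
t=3: arr=0 -> substrate=0 bound=3 product=0
t=4: arr=1 -> substrate=0 bound=1 product=3
t=5: arr=0 -> substrate=0 bound=1 product=3
t=6: arr=0 -> substrate=0 bound=1 product=3
t=7: arr=2 -> substrate=0 bound=3 product=3
t=8: arr=2 -> substrate=1 bound=3 product=4
t=9: arr=2 -> substrate=3 bound=3 product=4
t=10: arr=2 -> substrate=5 bound=3 product=4
t=11: arr=3 -> substrate=6 bound=3 product=6
t=12: arr=3 -> substrate=8 bound=3 product=7
t=13: arr=3 -> substrate=11 bound=3 product=7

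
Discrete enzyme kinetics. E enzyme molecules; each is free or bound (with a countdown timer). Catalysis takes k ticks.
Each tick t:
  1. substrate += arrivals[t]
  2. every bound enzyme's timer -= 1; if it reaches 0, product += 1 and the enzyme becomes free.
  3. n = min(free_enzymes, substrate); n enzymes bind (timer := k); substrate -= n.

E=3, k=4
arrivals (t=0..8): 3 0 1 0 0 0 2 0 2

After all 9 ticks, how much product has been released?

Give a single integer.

Answer: 4

Derivation:
t=0: arr=3 -> substrate=0 bound=3 product=0
t=1: arr=0 -> substrate=0 bound=3 product=0
t=2: arr=1 -> substrate=1 bound=3 product=0
t=3: arr=0 -> substrate=1 bound=3 product=0
t=4: arr=0 -> substrate=0 bound=1 product=3
t=5: arr=0 -> substrate=0 bound=1 product=3
t=6: arr=2 -> substrate=0 bound=3 product=3
t=7: arr=0 -> substrate=0 bound=3 product=3
t=8: arr=2 -> substrate=1 bound=3 product=4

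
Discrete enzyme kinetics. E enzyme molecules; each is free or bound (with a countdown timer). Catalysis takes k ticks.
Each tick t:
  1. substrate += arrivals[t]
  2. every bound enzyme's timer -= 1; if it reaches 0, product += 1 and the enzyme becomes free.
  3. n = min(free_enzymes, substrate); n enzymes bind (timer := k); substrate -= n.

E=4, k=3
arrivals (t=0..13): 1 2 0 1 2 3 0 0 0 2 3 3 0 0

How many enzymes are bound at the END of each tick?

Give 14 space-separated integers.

Answer: 1 3 3 3 3 4 4 3 2 3 4 4 4 4

Derivation:
t=0: arr=1 -> substrate=0 bound=1 product=0
t=1: arr=2 -> substrate=0 bound=3 product=0
t=2: arr=0 -> substrate=0 bound=3 product=0
t=3: arr=1 -> substrate=0 bound=3 product=1
t=4: arr=2 -> substrate=0 bound=3 product=3
t=5: arr=3 -> substrate=2 bound=4 product=3
t=6: arr=0 -> substrate=1 bound=4 product=4
t=7: arr=0 -> substrate=0 bound=3 product=6
t=8: arr=0 -> substrate=0 bound=2 product=7
t=9: arr=2 -> substrate=0 bound=3 product=8
t=10: arr=3 -> substrate=1 bound=4 product=9
t=11: arr=3 -> substrate=4 bound=4 product=9
t=12: arr=0 -> substrate=2 bound=4 product=11
t=13: arr=0 -> substrate=0 bound=4 product=13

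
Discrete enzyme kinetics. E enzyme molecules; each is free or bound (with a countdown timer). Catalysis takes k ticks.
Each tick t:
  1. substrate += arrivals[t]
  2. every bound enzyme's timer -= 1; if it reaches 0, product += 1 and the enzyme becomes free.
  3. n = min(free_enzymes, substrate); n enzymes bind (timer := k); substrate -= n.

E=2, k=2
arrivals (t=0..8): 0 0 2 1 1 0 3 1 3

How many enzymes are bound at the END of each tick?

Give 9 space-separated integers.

Answer: 0 0 2 2 2 2 2 2 2

Derivation:
t=0: arr=0 -> substrate=0 bound=0 product=0
t=1: arr=0 -> substrate=0 bound=0 product=0
t=2: arr=2 -> substrate=0 bound=2 product=0
t=3: arr=1 -> substrate=1 bound=2 product=0
t=4: arr=1 -> substrate=0 bound=2 product=2
t=5: arr=0 -> substrate=0 bound=2 product=2
t=6: arr=3 -> substrate=1 bound=2 product=4
t=7: arr=1 -> substrate=2 bound=2 product=4
t=8: arr=3 -> substrate=3 bound=2 product=6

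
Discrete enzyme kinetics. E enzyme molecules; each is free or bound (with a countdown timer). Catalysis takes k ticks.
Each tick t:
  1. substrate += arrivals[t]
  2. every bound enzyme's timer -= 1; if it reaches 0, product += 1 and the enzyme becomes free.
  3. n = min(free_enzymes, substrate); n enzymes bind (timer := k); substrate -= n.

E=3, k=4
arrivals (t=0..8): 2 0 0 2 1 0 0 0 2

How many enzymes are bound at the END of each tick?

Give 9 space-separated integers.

Answer: 2 2 2 3 3 3 3 2 2

Derivation:
t=0: arr=2 -> substrate=0 bound=2 product=0
t=1: arr=0 -> substrate=0 bound=2 product=0
t=2: arr=0 -> substrate=0 bound=2 product=0
t=3: arr=2 -> substrate=1 bound=3 product=0
t=4: arr=1 -> substrate=0 bound=3 product=2
t=5: arr=0 -> substrate=0 bound=3 product=2
t=6: arr=0 -> substrate=0 bound=3 product=2
t=7: arr=0 -> substrate=0 bound=2 product=3
t=8: arr=2 -> substrate=0 bound=2 product=5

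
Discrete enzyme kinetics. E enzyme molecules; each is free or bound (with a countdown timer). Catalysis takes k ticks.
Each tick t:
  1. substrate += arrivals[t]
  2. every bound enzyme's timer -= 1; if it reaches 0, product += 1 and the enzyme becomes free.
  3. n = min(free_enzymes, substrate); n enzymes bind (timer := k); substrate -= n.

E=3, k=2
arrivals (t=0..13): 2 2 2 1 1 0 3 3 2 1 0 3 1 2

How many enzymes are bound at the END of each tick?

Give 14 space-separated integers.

Answer: 2 3 3 3 3 2 3 3 3 3 3 3 3 3

Derivation:
t=0: arr=2 -> substrate=0 bound=2 product=0
t=1: arr=2 -> substrate=1 bound=3 product=0
t=2: arr=2 -> substrate=1 bound=3 product=2
t=3: arr=1 -> substrate=1 bound=3 product=3
t=4: arr=1 -> substrate=0 bound=3 product=5
t=5: arr=0 -> substrate=0 bound=2 product=6
t=6: arr=3 -> substrate=0 bound=3 product=8
t=7: arr=3 -> substrate=3 bound=3 product=8
t=8: arr=2 -> substrate=2 bound=3 product=11
t=9: arr=1 -> substrate=3 bound=3 product=11
t=10: arr=0 -> substrate=0 bound=3 product=14
t=11: arr=3 -> substrate=3 bound=3 product=14
t=12: arr=1 -> substrate=1 bound=3 product=17
t=13: arr=2 -> substrate=3 bound=3 product=17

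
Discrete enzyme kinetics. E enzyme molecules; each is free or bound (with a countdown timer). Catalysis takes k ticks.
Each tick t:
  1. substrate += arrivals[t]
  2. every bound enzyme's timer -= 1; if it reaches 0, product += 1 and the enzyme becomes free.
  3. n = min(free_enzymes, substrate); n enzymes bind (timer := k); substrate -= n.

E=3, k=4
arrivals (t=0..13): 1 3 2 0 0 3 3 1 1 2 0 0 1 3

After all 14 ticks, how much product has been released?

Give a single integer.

Answer: 9

Derivation:
t=0: arr=1 -> substrate=0 bound=1 product=0
t=1: arr=3 -> substrate=1 bound=3 product=0
t=2: arr=2 -> substrate=3 bound=3 product=0
t=3: arr=0 -> substrate=3 bound=3 product=0
t=4: arr=0 -> substrate=2 bound=3 product=1
t=5: arr=3 -> substrate=3 bound=3 product=3
t=6: arr=3 -> substrate=6 bound=3 product=3
t=7: arr=1 -> substrate=7 bound=3 product=3
t=8: arr=1 -> substrate=7 bound=3 product=4
t=9: arr=2 -> substrate=7 bound=3 product=6
t=10: arr=0 -> substrate=7 bound=3 product=6
t=11: arr=0 -> substrate=7 bound=3 product=6
t=12: arr=1 -> substrate=7 bound=3 product=7
t=13: arr=3 -> substrate=8 bound=3 product=9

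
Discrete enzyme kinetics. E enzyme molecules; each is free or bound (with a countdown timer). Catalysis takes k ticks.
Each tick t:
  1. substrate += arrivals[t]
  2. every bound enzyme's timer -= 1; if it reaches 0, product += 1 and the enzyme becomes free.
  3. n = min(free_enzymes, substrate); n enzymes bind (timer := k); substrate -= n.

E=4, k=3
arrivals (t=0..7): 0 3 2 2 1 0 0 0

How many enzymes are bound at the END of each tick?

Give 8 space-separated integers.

t=0: arr=0 -> substrate=0 bound=0 product=0
t=1: arr=3 -> substrate=0 bound=3 product=0
t=2: arr=2 -> substrate=1 bound=4 product=0
t=3: arr=2 -> substrate=3 bound=4 product=0
t=4: arr=1 -> substrate=1 bound=4 product=3
t=5: arr=0 -> substrate=0 bound=4 product=4
t=6: arr=0 -> substrate=0 bound=4 product=4
t=7: arr=0 -> substrate=0 bound=1 product=7

Answer: 0 3 4 4 4 4 4 1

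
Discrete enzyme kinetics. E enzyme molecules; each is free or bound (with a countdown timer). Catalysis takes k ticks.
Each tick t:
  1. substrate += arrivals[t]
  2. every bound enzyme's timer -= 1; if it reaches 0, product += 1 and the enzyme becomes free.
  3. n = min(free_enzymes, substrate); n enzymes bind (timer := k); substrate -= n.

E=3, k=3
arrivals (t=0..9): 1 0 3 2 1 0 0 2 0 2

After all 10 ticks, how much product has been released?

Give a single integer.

Answer: 7

Derivation:
t=0: arr=1 -> substrate=0 bound=1 product=0
t=1: arr=0 -> substrate=0 bound=1 product=0
t=2: arr=3 -> substrate=1 bound=3 product=0
t=3: arr=2 -> substrate=2 bound=3 product=1
t=4: arr=1 -> substrate=3 bound=3 product=1
t=5: arr=0 -> substrate=1 bound=3 product=3
t=6: arr=0 -> substrate=0 bound=3 product=4
t=7: arr=2 -> substrate=2 bound=3 product=4
t=8: arr=0 -> substrate=0 bound=3 product=6
t=9: arr=2 -> substrate=1 bound=3 product=7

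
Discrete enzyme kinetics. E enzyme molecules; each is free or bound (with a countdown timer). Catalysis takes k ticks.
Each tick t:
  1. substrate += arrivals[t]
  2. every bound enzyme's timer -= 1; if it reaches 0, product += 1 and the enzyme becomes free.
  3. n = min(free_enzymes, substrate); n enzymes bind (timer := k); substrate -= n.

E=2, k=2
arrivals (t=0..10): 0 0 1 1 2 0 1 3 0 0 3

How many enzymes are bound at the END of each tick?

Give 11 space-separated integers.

Answer: 0 0 1 2 2 2 2 2 2 2 2

Derivation:
t=0: arr=0 -> substrate=0 bound=0 product=0
t=1: arr=0 -> substrate=0 bound=0 product=0
t=2: arr=1 -> substrate=0 bound=1 product=0
t=3: arr=1 -> substrate=0 bound=2 product=0
t=4: arr=2 -> substrate=1 bound=2 product=1
t=5: arr=0 -> substrate=0 bound=2 product=2
t=6: arr=1 -> substrate=0 bound=2 product=3
t=7: arr=3 -> substrate=2 bound=2 product=4
t=8: arr=0 -> substrate=1 bound=2 product=5
t=9: arr=0 -> substrate=0 bound=2 product=6
t=10: arr=3 -> substrate=2 bound=2 product=7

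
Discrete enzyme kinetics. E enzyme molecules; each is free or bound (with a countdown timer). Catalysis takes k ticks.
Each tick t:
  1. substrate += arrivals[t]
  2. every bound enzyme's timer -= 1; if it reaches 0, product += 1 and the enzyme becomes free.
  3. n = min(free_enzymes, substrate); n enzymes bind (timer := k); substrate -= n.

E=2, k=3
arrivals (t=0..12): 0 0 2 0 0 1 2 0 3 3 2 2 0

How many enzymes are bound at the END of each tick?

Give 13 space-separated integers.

t=0: arr=0 -> substrate=0 bound=0 product=0
t=1: arr=0 -> substrate=0 bound=0 product=0
t=2: arr=2 -> substrate=0 bound=2 product=0
t=3: arr=0 -> substrate=0 bound=2 product=0
t=4: arr=0 -> substrate=0 bound=2 product=0
t=5: arr=1 -> substrate=0 bound=1 product=2
t=6: arr=2 -> substrate=1 bound=2 product=2
t=7: arr=0 -> substrate=1 bound=2 product=2
t=8: arr=3 -> substrate=3 bound=2 product=3
t=9: arr=3 -> substrate=5 bound=2 product=4
t=10: arr=2 -> substrate=7 bound=2 product=4
t=11: arr=2 -> substrate=8 bound=2 product=5
t=12: arr=0 -> substrate=7 bound=2 product=6

Answer: 0 0 2 2 2 1 2 2 2 2 2 2 2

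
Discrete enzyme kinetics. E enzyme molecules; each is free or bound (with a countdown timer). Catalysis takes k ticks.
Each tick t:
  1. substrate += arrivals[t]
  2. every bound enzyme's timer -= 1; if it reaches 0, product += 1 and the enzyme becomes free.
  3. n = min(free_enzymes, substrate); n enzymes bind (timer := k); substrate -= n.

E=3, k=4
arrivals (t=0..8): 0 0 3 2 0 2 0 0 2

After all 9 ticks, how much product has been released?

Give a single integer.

t=0: arr=0 -> substrate=0 bound=0 product=0
t=1: arr=0 -> substrate=0 bound=0 product=0
t=2: arr=3 -> substrate=0 bound=3 product=0
t=3: arr=2 -> substrate=2 bound=3 product=0
t=4: arr=0 -> substrate=2 bound=3 product=0
t=5: arr=2 -> substrate=4 bound=3 product=0
t=6: arr=0 -> substrate=1 bound=3 product=3
t=7: arr=0 -> substrate=1 bound=3 product=3
t=8: arr=2 -> substrate=3 bound=3 product=3

Answer: 3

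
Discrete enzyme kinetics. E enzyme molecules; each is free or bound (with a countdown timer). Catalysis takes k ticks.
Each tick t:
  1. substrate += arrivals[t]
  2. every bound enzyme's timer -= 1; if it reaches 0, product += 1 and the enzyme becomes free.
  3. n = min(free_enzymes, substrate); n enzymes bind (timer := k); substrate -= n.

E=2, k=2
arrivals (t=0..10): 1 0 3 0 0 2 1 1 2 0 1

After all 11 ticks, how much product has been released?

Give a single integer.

Answer: 8

Derivation:
t=0: arr=1 -> substrate=0 bound=1 product=0
t=1: arr=0 -> substrate=0 bound=1 product=0
t=2: arr=3 -> substrate=1 bound=2 product=1
t=3: arr=0 -> substrate=1 bound=2 product=1
t=4: arr=0 -> substrate=0 bound=1 product=3
t=5: arr=2 -> substrate=1 bound=2 product=3
t=6: arr=1 -> substrate=1 bound=2 product=4
t=7: arr=1 -> substrate=1 bound=2 product=5
t=8: arr=2 -> substrate=2 bound=2 product=6
t=9: arr=0 -> substrate=1 bound=2 product=7
t=10: arr=1 -> substrate=1 bound=2 product=8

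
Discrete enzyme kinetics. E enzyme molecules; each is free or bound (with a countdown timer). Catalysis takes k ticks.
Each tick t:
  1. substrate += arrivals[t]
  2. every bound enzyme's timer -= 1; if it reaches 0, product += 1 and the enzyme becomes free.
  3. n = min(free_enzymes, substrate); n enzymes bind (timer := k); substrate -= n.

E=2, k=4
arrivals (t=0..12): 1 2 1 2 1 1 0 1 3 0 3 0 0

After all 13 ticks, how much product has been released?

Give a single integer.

t=0: arr=1 -> substrate=0 bound=1 product=0
t=1: arr=2 -> substrate=1 bound=2 product=0
t=2: arr=1 -> substrate=2 bound=2 product=0
t=3: arr=2 -> substrate=4 bound=2 product=0
t=4: arr=1 -> substrate=4 bound=2 product=1
t=5: arr=1 -> substrate=4 bound=2 product=2
t=6: arr=0 -> substrate=4 bound=2 product=2
t=7: arr=1 -> substrate=5 bound=2 product=2
t=8: arr=3 -> substrate=7 bound=2 product=3
t=9: arr=0 -> substrate=6 bound=2 product=4
t=10: arr=3 -> substrate=9 bound=2 product=4
t=11: arr=0 -> substrate=9 bound=2 product=4
t=12: arr=0 -> substrate=8 bound=2 product=5

Answer: 5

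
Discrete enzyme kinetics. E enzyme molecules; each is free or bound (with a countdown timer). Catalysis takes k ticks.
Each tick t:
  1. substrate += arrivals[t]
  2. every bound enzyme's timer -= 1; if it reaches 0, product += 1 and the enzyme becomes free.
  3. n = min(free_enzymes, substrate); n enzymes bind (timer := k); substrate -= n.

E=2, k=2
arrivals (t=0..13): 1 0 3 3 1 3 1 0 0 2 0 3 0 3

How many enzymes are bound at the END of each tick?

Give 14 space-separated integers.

Answer: 1 1 2 2 2 2 2 2 2 2 2 2 2 2

Derivation:
t=0: arr=1 -> substrate=0 bound=1 product=0
t=1: arr=0 -> substrate=0 bound=1 product=0
t=2: arr=3 -> substrate=1 bound=2 product=1
t=3: arr=3 -> substrate=4 bound=2 product=1
t=4: arr=1 -> substrate=3 bound=2 product=3
t=5: arr=3 -> substrate=6 bound=2 product=3
t=6: arr=1 -> substrate=5 bound=2 product=5
t=7: arr=0 -> substrate=5 bound=2 product=5
t=8: arr=0 -> substrate=3 bound=2 product=7
t=9: arr=2 -> substrate=5 bound=2 product=7
t=10: arr=0 -> substrate=3 bound=2 product=9
t=11: arr=3 -> substrate=6 bound=2 product=9
t=12: arr=0 -> substrate=4 bound=2 product=11
t=13: arr=3 -> substrate=7 bound=2 product=11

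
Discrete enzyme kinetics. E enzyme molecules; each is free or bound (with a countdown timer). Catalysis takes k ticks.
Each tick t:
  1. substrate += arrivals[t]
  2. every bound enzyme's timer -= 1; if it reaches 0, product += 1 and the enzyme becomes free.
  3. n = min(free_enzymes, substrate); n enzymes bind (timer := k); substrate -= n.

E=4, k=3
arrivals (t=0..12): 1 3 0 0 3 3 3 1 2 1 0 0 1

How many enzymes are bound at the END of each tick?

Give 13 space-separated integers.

t=0: arr=1 -> substrate=0 bound=1 product=0
t=1: arr=3 -> substrate=0 bound=4 product=0
t=2: arr=0 -> substrate=0 bound=4 product=0
t=3: arr=0 -> substrate=0 bound=3 product=1
t=4: arr=3 -> substrate=0 bound=3 product=4
t=5: arr=3 -> substrate=2 bound=4 product=4
t=6: arr=3 -> substrate=5 bound=4 product=4
t=7: arr=1 -> substrate=3 bound=4 product=7
t=8: arr=2 -> substrate=4 bound=4 product=8
t=9: arr=1 -> substrate=5 bound=4 product=8
t=10: arr=0 -> substrate=2 bound=4 product=11
t=11: arr=0 -> substrate=1 bound=4 product=12
t=12: arr=1 -> substrate=2 bound=4 product=12

Answer: 1 4 4 3 3 4 4 4 4 4 4 4 4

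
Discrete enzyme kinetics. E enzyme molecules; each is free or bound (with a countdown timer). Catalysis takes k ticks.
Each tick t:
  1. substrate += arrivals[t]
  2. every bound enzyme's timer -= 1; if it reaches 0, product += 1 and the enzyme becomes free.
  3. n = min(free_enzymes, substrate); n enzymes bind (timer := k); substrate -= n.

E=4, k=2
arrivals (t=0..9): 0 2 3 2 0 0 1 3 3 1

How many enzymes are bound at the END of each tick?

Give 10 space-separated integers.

Answer: 0 2 4 4 3 1 1 4 4 4

Derivation:
t=0: arr=0 -> substrate=0 bound=0 product=0
t=1: arr=2 -> substrate=0 bound=2 product=0
t=2: arr=3 -> substrate=1 bound=4 product=0
t=3: arr=2 -> substrate=1 bound=4 product=2
t=4: arr=0 -> substrate=0 bound=3 product=4
t=5: arr=0 -> substrate=0 bound=1 product=6
t=6: arr=1 -> substrate=0 bound=1 product=7
t=7: arr=3 -> substrate=0 bound=4 product=7
t=8: arr=3 -> substrate=2 bound=4 product=8
t=9: arr=1 -> substrate=0 bound=4 product=11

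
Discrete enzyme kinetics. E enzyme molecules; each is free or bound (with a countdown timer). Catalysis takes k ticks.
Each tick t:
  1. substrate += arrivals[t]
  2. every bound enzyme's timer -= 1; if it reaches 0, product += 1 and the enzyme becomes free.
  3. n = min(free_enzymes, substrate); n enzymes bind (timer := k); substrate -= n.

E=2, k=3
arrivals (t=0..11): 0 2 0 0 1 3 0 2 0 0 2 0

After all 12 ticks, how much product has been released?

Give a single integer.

Answer: 6

Derivation:
t=0: arr=0 -> substrate=0 bound=0 product=0
t=1: arr=2 -> substrate=0 bound=2 product=0
t=2: arr=0 -> substrate=0 bound=2 product=0
t=3: arr=0 -> substrate=0 bound=2 product=0
t=4: arr=1 -> substrate=0 bound=1 product=2
t=5: arr=3 -> substrate=2 bound=2 product=2
t=6: arr=0 -> substrate=2 bound=2 product=2
t=7: arr=2 -> substrate=3 bound=2 product=3
t=8: arr=0 -> substrate=2 bound=2 product=4
t=9: arr=0 -> substrate=2 bound=2 product=4
t=10: arr=2 -> substrate=3 bound=2 product=5
t=11: arr=0 -> substrate=2 bound=2 product=6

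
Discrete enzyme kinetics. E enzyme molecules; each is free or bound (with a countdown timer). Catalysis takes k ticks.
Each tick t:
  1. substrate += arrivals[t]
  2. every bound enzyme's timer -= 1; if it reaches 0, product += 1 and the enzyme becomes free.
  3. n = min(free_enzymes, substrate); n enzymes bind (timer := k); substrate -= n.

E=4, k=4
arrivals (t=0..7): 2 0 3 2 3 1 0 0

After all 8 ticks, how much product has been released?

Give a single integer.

Answer: 4

Derivation:
t=0: arr=2 -> substrate=0 bound=2 product=0
t=1: arr=0 -> substrate=0 bound=2 product=0
t=2: arr=3 -> substrate=1 bound=4 product=0
t=3: arr=2 -> substrate=3 bound=4 product=0
t=4: arr=3 -> substrate=4 bound=4 product=2
t=5: arr=1 -> substrate=5 bound=4 product=2
t=6: arr=0 -> substrate=3 bound=4 product=4
t=7: arr=0 -> substrate=3 bound=4 product=4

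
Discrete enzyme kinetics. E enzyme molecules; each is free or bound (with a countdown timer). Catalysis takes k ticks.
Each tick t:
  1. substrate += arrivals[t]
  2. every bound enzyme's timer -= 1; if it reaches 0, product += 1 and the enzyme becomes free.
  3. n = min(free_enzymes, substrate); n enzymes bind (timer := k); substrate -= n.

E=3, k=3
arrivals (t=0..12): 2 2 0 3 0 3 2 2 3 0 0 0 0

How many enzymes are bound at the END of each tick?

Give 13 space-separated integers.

t=0: arr=2 -> substrate=0 bound=2 product=0
t=1: arr=2 -> substrate=1 bound=3 product=0
t=2: arr=0 -> substrate=1 bound=3 product=0
t=3: arr=3 -> substrate=2 bound=3 product=2
t=4: arr=0 -> substrate=1 bound=3 product=3
t=5: arr=3 -> substrate=4 bound=3 product=3
t=6: arr=2 -> substrate=4 bound=3 product=5
t=7: arr=2 -> substrate=5 bound=3 product=6
t=8: arr=3 -> substrate=8 bound=3 product=6
t=9: arr=0 -> substrate=6 bound=3 product=8
t=10: arr=0 -> substrate=5 bound=3 product=9
t=11: arr=0 -> substrate=5 bound=3 product=9
t=12: arr=0 -> substrate=3 bound=3 product=11

Answer: 2 3 3 3 3 3 3 3 3 3 3 3 3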